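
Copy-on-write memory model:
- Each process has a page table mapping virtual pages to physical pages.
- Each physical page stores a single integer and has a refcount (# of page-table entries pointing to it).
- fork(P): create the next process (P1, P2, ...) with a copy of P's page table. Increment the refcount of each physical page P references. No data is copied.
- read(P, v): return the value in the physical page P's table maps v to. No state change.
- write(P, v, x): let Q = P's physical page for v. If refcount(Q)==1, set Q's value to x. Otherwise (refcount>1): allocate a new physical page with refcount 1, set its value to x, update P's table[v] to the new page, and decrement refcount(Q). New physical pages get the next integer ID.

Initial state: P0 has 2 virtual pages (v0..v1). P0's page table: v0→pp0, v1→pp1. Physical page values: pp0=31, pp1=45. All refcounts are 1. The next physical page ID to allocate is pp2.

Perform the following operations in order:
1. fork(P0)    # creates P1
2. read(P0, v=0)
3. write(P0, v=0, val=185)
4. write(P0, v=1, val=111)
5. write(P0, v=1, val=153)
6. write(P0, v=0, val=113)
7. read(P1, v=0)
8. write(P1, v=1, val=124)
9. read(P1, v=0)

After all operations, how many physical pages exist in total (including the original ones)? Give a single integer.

Answer: 4

Derivation:
Op 1: fork(P0) -> P1. 2 ppages; refcounts: pp0:2 pp1:2
Op 2: read(P0, v0) -> 31. No state change.
Op 3: write(P0, v0, 185). refcount(pp0)=2>1 -> COPY to pp2. 3 ppages; refcounts: pp0:1 pp1:2 pp2:1
Op 4: write(P0, v1, 111). refcount(pp1)=2>1 -> COPY to pp3. 4 ppages; refcounts: pp0:1 pp1:1 pp2:1 pp3:1
Op 5: write(P0, v1, 153). refcount(pp3)=1 -> write in place. 4 ppages; refcounts: pp0:1 pp1:1 pp2:1 pp3:1
Op 6: write(P0, v0, 113). refcount(pp2)=1 -> write in place. 4 ppages; refcounts: pp0:1 pp1:1 pp2:1 pp3:1
Op 7: read(P1, v0) -> 31. No state change.
Op 8: write(P1, v1, 124). refcount(pp1)=1 -> write in place. 4 ppages; refcounts: pp0:1 pp1:1 pp2:1 pp3:1
Op 9: read(P1, v0) -> 31. No state change.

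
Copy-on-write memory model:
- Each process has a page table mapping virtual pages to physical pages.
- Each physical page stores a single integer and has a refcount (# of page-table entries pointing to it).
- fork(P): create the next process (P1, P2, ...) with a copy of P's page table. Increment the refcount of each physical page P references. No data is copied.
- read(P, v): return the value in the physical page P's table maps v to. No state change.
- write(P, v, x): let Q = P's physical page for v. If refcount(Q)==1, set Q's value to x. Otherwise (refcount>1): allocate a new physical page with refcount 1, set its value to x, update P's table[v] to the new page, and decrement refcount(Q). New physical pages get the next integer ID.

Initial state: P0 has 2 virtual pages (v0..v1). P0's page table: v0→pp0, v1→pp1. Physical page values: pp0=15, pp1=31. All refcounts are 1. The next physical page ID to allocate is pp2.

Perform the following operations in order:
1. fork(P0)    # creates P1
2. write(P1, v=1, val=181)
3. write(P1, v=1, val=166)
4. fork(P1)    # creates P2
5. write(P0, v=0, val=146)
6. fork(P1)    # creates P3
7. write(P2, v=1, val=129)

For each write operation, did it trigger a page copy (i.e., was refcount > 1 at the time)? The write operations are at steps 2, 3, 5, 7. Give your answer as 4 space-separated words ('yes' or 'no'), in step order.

Op 1: fork(P0) -> P1. 2 ppages; refcounts: pp0:2 pp1:2
Op 2: write(P1, v1, 181). refcount(pp1)=2>1 -> COPY to pp2. 3 ppages; refcounts: pp0:2 pp1:1 pp2:1
Op 3: write(P1, v1, 166). refcount(pp2)=1 -> write in place. 3 ppages; refcounts: pp0:2 pp1:1 pp2:1
Op 4: fork(P1) -> P2. 3 ppages; refcounts: pp0:3 pp1:1 pp2:2
Op 5: write(P0, v0, 146). refcount(pp0)=3>1 -> COPY to pp3. 4 ppages; refcounts: pp0:2 pp1:1 pp2:2 pp3:1
Op 6: fork(P1) -> P3. 4 ppages; refcounts: pp0:3 pp1:1 pp2:3 pp3:1
Op 7: write(P2, v1, 129). refcount(pp2)=3>1 -> COPY to pp4. 5 ppages; refcounts: pp0:3 pp1:1 pp2:2 pp3:1 pp4:1

yes no yes yes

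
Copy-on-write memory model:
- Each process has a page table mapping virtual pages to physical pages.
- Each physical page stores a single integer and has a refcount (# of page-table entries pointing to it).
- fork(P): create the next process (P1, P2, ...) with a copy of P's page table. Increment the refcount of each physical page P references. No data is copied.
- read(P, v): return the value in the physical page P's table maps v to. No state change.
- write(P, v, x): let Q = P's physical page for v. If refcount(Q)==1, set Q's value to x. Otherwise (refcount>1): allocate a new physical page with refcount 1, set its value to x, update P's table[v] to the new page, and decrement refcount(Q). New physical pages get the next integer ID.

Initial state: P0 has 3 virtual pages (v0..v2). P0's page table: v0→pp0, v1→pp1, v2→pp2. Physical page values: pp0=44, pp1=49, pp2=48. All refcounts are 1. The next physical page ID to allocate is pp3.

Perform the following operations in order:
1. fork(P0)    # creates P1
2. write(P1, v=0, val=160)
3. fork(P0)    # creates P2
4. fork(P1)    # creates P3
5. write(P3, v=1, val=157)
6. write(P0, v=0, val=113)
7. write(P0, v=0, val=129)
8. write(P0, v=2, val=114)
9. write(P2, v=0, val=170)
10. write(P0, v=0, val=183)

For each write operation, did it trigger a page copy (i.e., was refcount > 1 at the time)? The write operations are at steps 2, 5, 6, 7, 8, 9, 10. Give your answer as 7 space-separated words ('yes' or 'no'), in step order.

Op 1: fork(P0) -> P1. 3 ppages; refcounts: pp0:2 pp1:2 pp2:2
Op 2: write(P1, v0, 160). refcount(pp0)=2>1 -> COPY to pp3. 4 ppages; refcounts: pp0:1 pp1:2 pp2:2 pp3:1
Op 3: fork(P0) -> P2. 4 ppages; refcounts: pp0:2 pp1:3 pp2:3 pp3:1
Op 4: fork(P1) -> P3. 4 ppages; refcounts: pp0:2 pp1:4 pp2:4 pp3:2
Op 5: write(P3, v1, 157). refcount(pp1)=4>1 -> COPY to pp4. 5 ppages; refcounts: pp0:2 pp1:3 pp2:4 pp3:2 pp4:1
Op 6: write(P0, v0, 113). refcount(pp0)=2>1 -> COPY to pp5. 6 ppages; refcounts: pp0:1 pp1:3 pp2:4 pp3:2 pp4:1 pp5:1
Op 7: write(P0, v0, 129). refcount(pp5)=1 -> write in place. 6 ppages; refcounts: pp0:1 pp1:3 pp2:4 pp3:2 pp4:1 pp5:1
Op 8: write(P0, v2, 114). refcount(pp2)=4>1 -> COPY to pp6. 7 ppages; refcounts: pp0:1 pp1:3 pp2:3 pp3:2 pp4:1 pp5:1 pp6:1
Op 9: write(P2, v0, 170). refcount(pp0)=1 -> write in place. 7 ppages; refcounts: pp0:1 pp1:3 pp2:3 pp3:2 pp4:1 pp5:1 pp6:1
Op 10: write(P0, v0, 183). refcount(pp5)=1 -> write in place. 7 ppages; refcounts: pp0:1 pp1:3 pp2:3 pp3:2 pp4:1 pp5:1 pp6:1

yes yes yes no yes no no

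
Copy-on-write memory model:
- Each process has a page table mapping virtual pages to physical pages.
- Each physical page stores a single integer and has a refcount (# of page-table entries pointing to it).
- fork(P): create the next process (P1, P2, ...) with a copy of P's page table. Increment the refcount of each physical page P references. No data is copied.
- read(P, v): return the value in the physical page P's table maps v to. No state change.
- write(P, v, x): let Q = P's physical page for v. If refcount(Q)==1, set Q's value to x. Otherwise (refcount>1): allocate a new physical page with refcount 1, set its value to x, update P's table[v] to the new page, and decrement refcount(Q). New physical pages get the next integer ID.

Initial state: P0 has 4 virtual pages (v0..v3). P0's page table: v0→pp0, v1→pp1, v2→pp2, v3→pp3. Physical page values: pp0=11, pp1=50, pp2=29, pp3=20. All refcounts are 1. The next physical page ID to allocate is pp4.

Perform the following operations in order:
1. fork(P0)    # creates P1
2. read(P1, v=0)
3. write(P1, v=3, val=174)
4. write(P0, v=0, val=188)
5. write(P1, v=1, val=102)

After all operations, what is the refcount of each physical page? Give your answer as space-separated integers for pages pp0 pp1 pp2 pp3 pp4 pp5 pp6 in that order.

Op 1: fork(P0) -> P1. 4 ppages; refcounts: pp0:2 pp1:2 pp2:2 pp3:2
Op 2: read(P1, v0) -> 11. No state change.
Op 3: write(P1, v3, 174). refcount(pp3)=2>1 -> COPY to pp4. 5 ppages; refcounts: pp0:2 pp1:2 pp2:2 pp3:1 pp4:1
Op 4: write(P0, v0, 188). refcount(pp0)=2>1 -> COPY to pp5. 6 ppages; refcounts: pp0:1 pp1:2 pp2:2 pp3:1 pp4:1 pp5:1
Op 5: write(P1, v1, 102). refcount(pp1)=2>1 -> COPY to pp6. 7 ppages; refcounts: pp0:1 pp1:1 pp2:2 pp3:1 pp4:1 pp5:1 pp6:1

Answer: 1 1 2 1 1 1 1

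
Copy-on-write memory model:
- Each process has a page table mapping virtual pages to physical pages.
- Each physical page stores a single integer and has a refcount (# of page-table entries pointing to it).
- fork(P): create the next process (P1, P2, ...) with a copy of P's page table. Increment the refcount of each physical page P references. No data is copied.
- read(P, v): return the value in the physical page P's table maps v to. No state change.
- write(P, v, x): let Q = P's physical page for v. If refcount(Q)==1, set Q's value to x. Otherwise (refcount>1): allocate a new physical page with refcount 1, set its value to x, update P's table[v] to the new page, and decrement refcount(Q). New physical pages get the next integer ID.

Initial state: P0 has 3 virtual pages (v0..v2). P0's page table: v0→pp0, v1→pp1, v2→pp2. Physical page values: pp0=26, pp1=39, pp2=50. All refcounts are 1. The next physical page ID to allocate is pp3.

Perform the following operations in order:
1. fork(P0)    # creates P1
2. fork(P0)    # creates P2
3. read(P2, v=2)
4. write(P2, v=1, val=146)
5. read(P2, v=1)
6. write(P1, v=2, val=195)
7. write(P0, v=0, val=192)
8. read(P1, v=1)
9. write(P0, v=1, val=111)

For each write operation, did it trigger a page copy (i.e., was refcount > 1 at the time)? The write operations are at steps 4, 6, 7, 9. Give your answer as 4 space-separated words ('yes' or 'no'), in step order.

Op 1: fork(P0) -> P1. 3 ppages; refcounts: pp0:2 pp1:2 pp2:2
Op 2: fork(P0) -> P2. 3 ppages; refcounts: pp0:3 pp1:3 pp2:3
Op 3: read(P2, v2) -> 50. No state change.
Op 4: write(P2, v1, 146). refcount(pp1)=3>1 -> COPY to pp3. 4 ppages; refcounts: pp0:3 pp1:2 pp2:3 pp3:1
Op 5: read(P2, v1) -> 146. No state change.
Op 6: write(P1, v2, 195). refcount(pp2)=3>1 -> COPY to pp4. 5 ppages; refcounts: pp0:3 pp1:2 pp2:2 pp3:1 pp4:1
Op 7: write(P0, v0, 192). refcount(pp0)=3>1 -> COPY to pp5. 6 ppages; refcounts: pp0:2 pp1:2 pp2:2 pp3:1 pp4:1 pp5:1
Op 8: read(P1, v1) -> 39. No state change.
Op 9: write(P0, v1, 111). refcount(pp1)=2>1 -> COPY to pp6. 7 ppages; refcounts: pp0:2 pp1:1 pp2:2 pp3:1 pp4:1 pp5:1 pp6:1

yes yes yes yes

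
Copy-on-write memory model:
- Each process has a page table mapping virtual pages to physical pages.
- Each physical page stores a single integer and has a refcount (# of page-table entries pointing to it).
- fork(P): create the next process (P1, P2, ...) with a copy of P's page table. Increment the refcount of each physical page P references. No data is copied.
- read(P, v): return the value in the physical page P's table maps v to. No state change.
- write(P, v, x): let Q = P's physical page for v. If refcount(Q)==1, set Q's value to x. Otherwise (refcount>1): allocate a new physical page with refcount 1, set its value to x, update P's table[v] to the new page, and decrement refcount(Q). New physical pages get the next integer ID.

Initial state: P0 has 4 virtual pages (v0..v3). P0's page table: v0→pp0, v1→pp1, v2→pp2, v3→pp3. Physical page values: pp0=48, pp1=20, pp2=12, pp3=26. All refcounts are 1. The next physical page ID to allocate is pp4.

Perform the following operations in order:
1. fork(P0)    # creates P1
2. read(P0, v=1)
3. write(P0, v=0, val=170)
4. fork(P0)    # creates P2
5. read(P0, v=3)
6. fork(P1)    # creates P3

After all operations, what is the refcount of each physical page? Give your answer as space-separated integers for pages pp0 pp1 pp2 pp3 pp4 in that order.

Op 1: fork(P0) -> P1. 4 ppages; refcounts: pp0:2 pp1:2 pp2:2 pp3:2
Op 2: read(P0, v1) -> 20. No state change.
Op 3: write(P0, v0, 170). refcount(pp0)=2>1 -> COPY to pp4. 5 ppages; refcounts: pp0:1 pp1:2 pp2:2 pp3:2 pp4:1
Op 4: fork(P0) -> P2. 5 ppages; refcounts: pp0:1 pp1:3 pp2:3 pp3:3 pp4:2
Op 5: read(P0, v3) -> 26. No state change.
Op 6: fork(P1) -> P3. 5 ppages; refcounts: pp0:2 pp1:4 pp2:4 pp3:4 pp4:2

Answer: 2 4 4 4 2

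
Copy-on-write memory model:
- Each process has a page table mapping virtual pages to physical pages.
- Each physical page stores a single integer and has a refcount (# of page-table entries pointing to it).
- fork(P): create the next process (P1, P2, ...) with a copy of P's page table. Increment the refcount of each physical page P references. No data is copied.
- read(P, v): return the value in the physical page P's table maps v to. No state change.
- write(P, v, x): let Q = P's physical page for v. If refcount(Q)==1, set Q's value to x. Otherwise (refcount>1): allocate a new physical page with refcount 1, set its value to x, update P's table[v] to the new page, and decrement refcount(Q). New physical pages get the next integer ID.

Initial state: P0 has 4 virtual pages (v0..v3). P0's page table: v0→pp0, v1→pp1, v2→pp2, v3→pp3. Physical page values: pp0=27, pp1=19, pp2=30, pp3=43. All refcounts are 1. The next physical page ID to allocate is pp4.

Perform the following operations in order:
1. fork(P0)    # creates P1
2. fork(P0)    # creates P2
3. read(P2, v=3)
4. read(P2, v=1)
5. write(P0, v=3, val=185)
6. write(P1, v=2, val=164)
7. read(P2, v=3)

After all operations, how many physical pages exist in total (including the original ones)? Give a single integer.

Answer: 6

Derivation:
Op 1: fork(P0) -> P1. 4 ppages; refcounts: pp0:2 pp1:2 pp2:2 pp3:2
Op 2: fork(P0) -> P2. 4 ppages; refcounts: pp0:3 pp1:3 pp2:3 pp3:3
Op 3: read(P2, v3) -> 43. No state change.
Op 4: read(P2, v1) -> 19. No state change.
Op 5: write(P0, v3, 185). refcount(pp3)=3>1 -> COPY to pp4. 5 ppages; refcounts: pp0:3 pp1:3 pp2:3 pp3:2 pp4:1
Op 6: write(P1, v2, 164). refcount(pp2)=3>1 -> COPY to pp5. 6 ppages; refcounts: pp0:3 pp1:3 pp2:2 pp3:2 pp4:1 pp5:1
Op 7: read(P2, v3) -> 43. No state change.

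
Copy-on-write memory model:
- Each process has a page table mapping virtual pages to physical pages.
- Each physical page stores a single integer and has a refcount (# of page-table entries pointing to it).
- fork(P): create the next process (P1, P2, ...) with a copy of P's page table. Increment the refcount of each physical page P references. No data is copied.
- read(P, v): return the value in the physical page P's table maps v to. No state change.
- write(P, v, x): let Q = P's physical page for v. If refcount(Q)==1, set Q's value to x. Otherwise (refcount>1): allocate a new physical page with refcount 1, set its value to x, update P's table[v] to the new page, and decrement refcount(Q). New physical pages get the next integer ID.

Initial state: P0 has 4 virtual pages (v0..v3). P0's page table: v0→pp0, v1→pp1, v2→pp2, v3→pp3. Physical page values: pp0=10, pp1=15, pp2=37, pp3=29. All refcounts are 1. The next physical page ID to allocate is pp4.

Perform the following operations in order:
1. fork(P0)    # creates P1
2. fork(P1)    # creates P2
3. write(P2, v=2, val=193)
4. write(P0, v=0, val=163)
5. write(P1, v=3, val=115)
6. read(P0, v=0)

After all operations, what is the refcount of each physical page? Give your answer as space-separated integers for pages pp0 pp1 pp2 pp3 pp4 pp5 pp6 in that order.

Answer: 2 3 2 2 1 1 1

Derivation:
Op 1: fork(P0) -> P1. 4 ppages; refcounts: pp0:2 pp1:2 pp2:2 pp3:2
Op 2: fork(P1) -> P2. 4 ppages; refcounts: pp0:3 pp1:3 pp2:3 pp3:3
Op 3: write(P2, v2, 193). refcount(pp2)=3>1 -> COPY to pp4. 5 ppages; refcounts: pp0:3 pp1:3 pp2:2 pp3:3 pp4:1
Op 4: write(P0, v0, 163). refcount(pp0)=3>1 -> COPY to pp5. 6 ppages; refcounts: pp0:2 pp1:3 pp2:2 pp3:3 pp4:1 pp5:1
Op 5: write(P1, v3, 115). refcount(pp3)=3>1 -> COPY to pp6. 7 ppages; refcounts: pp0:2 pp1:3 pp2:2 pp3:2 pp4:1 pp5:1 pp6:1
Op 6: read(P0, v0) -> 163. No state change.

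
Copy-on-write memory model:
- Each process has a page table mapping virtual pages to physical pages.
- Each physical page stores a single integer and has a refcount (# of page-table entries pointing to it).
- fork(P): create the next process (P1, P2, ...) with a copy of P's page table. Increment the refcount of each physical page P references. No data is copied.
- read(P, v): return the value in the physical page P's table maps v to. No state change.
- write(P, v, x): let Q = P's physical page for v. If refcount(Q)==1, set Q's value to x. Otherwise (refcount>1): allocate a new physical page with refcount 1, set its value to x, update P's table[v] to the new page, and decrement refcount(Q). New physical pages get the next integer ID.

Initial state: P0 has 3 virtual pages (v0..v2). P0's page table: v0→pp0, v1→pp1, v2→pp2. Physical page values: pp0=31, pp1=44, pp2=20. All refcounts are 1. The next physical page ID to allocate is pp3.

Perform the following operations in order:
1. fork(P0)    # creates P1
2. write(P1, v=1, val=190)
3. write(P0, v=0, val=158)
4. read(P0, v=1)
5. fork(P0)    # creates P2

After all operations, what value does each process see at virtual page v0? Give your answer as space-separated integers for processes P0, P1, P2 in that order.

Answer: 158 31 158

Derivation:
Op 1: fork(P0) -> P1. 3 ppages; refcounts: pp0:2 pp1:2 pp2:2
Op 2: write(P1, v1, 190). refcount(pp1)=2>1 -> COPY to pp3. 4 ppages; refcounts: pp0:2 pp1:1 pp2:2 pp3:1
Op 3: write(P0, v0, 158). refcount(pp0)=2>1 -> COPY to pp4. 5 ppages; refcounts: pp0:1 pp1:1 pp2:2 pp3:1 pp4:1
Op 4: read(P0, v1) -> 44. No state change.
Op 5: fork(P0) -> P2. 5 ppages; refcounts: pp0:1 pp1:2 pp2:3 pp3:1 pp4:2
P0: v0 -> pp4 = 158
P1: v0 -> pp0 = 31
P2: v0 -> pp4 = 158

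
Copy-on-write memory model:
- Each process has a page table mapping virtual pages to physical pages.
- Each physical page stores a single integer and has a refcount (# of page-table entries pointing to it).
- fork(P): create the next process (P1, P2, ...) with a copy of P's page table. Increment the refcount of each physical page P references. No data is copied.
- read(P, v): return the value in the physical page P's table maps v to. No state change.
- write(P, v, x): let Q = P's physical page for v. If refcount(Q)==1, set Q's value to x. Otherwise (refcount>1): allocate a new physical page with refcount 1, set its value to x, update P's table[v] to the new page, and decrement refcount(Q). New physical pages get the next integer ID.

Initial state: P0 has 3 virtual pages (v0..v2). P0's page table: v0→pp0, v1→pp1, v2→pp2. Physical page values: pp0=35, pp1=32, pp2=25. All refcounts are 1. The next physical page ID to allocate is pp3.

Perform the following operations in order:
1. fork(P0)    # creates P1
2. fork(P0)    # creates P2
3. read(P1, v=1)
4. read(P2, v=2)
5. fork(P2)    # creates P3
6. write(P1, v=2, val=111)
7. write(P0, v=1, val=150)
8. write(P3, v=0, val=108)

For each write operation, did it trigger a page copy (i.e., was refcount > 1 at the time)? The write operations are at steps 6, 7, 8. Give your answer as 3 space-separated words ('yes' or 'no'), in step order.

Op 1: fork(P0) -> P1. 3 ppages; refcounts: pp0:2 pp1:2 pp2:2
Op 2: fork(P0) -> P2. 3 ppages; refcounts: pp0:3 pp1:3 pp2:3
Op 3: read(P1, v1) -> 32. No state change.
Op 4: read(P2, v2) -> 25. No state change.
Op 5: fork(P2) -> P3. 3 ppages; refcounts: pp0:4 pp1:4 pp2:4
Op 6: write(P1, v2, 111). refcount(pp2)=4>1 -> COPY to pp3. 4 ppages; refcounts: pp0:4 pp1:4 pp2:3 pp3:1
Op 7: write(P0, v1, 150). refcount(pp1)=4>1 -> COPY to pp4. 5 ppages; refcounts: pp0:4 pp1:3 pp2:3 pp3:1 pp4:1
Op 8: write(P3, v0, 108). refcount(pp0)=4>1 -> COPY to pp5. 6 ppages; refcounts: pp0:3 pp1:3 pp2:3 pp3:1 pp4:1 pp5:1

yes yes yes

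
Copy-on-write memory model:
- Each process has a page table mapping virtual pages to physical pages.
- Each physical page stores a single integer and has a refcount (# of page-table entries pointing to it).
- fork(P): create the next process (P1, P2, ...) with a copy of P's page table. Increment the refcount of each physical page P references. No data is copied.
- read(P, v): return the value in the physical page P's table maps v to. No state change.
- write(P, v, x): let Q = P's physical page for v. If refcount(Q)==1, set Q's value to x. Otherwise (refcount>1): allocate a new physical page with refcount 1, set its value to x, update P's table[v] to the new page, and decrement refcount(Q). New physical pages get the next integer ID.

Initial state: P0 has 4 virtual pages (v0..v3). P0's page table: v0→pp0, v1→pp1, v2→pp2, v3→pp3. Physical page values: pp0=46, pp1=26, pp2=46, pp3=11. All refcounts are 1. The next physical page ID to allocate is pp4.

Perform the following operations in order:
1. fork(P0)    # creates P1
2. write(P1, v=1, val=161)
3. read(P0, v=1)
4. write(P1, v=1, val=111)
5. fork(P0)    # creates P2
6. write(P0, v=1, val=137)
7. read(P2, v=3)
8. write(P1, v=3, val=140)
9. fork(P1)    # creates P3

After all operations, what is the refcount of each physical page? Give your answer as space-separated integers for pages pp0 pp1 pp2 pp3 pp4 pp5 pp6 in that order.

Op 1: fork(P0) -> P1. 4 ppages; refcounts: pp0:2 pp1:2 pp2:2 pp3:2
Op 2: write(P1, v1, 161). refcount(pp1)=2>1 -> COPY to pp4. 5 ppages; refcounts: pp0:2 pp1:1 pp2:2 pp3:2 pp4:1
Op 3: read(P0, v1) -> 26. No state change.
Op 4: write(P1, v1, 111). refcount(pp4)=1 -> write in place. 5 ppages; refcounts: pp0:2 pp1:1 pp2:2 pp3:2 pp4:1
Op 5: fork(P0) -> P2. 5 ppages; refcounts: pp0:3 pp1:2 pp2:3 pp3:3 pp4:1
Op 6: write(P0, v1, 137). refcount(pp1)=2>1 -> COPY to pp5. 6 ppages; refcounts: pp0:3 pp1:1 pp2:3 pp3:3 pp4:1 pp5:1
Op 7: read(P2, v3) -> 11. No state change.
Op 8: write(P1, v3, 140). refcount(pp3)=3>1 -> COPY to pp6. 7 ppages; refcounts: pp0:3 pp1:1 pp2:3 pp3:2 pp4:1 pp5:1 pp6:1
Op 9: fork(P1) -> P3. 7 ppages; refcounts: pp0:4 pp1:1 pp2:4 pp3:2 pp4:2 pp5:1 pp6:2

Answer: 4 1 4 2 2 1 2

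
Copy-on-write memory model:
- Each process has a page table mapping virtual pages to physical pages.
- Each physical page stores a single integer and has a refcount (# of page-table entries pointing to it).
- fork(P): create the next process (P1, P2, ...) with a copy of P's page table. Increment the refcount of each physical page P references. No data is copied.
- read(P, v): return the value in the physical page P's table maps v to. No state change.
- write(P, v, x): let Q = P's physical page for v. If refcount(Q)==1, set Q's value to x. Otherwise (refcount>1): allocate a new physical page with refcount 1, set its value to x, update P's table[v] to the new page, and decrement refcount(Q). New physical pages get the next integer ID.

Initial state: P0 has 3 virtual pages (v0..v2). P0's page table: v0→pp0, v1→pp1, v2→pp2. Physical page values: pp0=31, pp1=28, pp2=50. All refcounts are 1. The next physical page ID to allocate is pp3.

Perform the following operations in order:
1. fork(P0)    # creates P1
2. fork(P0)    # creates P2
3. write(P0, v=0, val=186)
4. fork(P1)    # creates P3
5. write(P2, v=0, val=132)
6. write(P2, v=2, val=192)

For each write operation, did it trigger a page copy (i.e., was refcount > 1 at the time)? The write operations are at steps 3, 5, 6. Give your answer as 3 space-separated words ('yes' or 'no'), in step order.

Op 1: fork(P0) -> P1. 3 ppages; refcounts: pp0:2 pp1:2 pp2:2
Op 2: fork(P0) -> P2. 3 ppages; refcounts: pp0:3 pp1:3 pp2:3
Op 3: write(P0, v0, 186). refcount(pp0)=3>1 -> COPY to pp3. 4 ppages; refcounts: pp0:2 pp1:3 pp2:3 pp3:1
Op 4: fork(P1) -> P3. 4 ppages; refcounts: pp0:3 pp1:4 pp2:4 pp3:1
Op 5: write(P2, v0, 132). refcount(pp0)=3>1 -> COPY to pp4. 5 ppages; refcounts: pp0:2 pp1:4 pp2:4 pp3:1 pp4:1
Op 6: write(P2, v2, 192). refcount(pp2)=4>1 -> COPY to pp5. 6 ppages; refcounts: pp0:2 pp1:4 pp2:3 pp3:1 pp4:1 pp5:1

yes yes yes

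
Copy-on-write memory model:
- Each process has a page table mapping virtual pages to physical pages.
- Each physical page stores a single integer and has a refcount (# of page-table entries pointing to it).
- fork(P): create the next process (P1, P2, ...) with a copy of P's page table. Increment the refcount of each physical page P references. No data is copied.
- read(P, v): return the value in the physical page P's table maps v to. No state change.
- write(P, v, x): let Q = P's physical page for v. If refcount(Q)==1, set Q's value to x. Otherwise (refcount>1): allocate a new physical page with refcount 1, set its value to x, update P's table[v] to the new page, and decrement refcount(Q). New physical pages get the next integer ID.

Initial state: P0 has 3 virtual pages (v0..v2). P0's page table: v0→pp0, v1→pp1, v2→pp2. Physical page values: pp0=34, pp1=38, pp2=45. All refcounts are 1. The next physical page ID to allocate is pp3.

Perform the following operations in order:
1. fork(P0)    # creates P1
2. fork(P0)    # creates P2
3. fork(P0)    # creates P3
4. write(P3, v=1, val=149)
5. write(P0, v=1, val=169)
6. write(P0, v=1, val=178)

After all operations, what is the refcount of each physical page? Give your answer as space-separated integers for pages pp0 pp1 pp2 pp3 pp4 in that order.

Answer: 4 2 4 1 1

Derivation:
Op 1: fork(P0) -> P1. 3 ppages; refcounts: pp0:2 pp1:2 pp2:2
Op 2: fork(P0) -> P2. 3 ppages; refcounts: pp0:3 pp1:3 pp2:3
Op 3: fork(P0) -> P3. 3 ppages; refcounts: pp0:4 pp1:4 pp2:4
Op 4: write(P3, v1, 149). refcount(pp1)=4>1 -> COPY to pp3. 4 ppages; refcounts: pp0:4 pp1:3 pp2:4 pp3:1
Op 5: write(P0, v1, 169). refcount(pp1)=3>1 -> COPY to pp4. 5 ppages; refcounts: pp0:4 pp1:2 pp2:4 pp3:1 pp4:1
Op 6: write(P0, v1, 178). refcount(pp4)=1 -> write in place. 5 ppages; refcounts: pp0:4 pp1:2 pp2:4 pp3:1 pp4:1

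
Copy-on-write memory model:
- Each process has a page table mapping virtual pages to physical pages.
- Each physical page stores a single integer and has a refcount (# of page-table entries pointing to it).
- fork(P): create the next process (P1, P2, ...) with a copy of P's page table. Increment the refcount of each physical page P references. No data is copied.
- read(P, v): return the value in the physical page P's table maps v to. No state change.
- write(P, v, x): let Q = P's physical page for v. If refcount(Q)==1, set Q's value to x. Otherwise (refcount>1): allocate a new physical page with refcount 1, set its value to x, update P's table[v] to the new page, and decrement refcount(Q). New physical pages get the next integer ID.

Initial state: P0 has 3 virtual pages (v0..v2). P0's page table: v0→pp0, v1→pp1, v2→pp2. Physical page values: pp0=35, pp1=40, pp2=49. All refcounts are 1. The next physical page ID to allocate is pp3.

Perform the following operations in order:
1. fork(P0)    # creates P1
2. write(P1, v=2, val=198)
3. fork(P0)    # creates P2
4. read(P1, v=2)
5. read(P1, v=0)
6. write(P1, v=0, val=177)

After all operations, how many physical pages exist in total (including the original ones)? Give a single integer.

Answer: 5

Derivation:
Op 1: fork(P0) -> P1. 3 ppages; refcounts: pp0:2 pp1:2 pp2:2
Op 2: write(P1, v2, 198). refcount(pp2)=2>1 -> COPY to pp3. 4 ppages; refcounts: pp0:2 pp1:2 pp2:1 pp3:1
Op 3: fork(P0) -> P2. 4 ppages; refcounts: pp0:3 pp1:3 pp2:2 pp3:1
Op 4: read(P1, v2) -> 198. No state change.
Op 5: read(P1, v0) -> 35. No state change.
Op 6: write(P1, v0, 177). refcount(pp0)=3>1 -> COPY to pp4. 5 ppages; refcounts: pp0:2 pp1:3 pp2:2 pp3:1 pp4:1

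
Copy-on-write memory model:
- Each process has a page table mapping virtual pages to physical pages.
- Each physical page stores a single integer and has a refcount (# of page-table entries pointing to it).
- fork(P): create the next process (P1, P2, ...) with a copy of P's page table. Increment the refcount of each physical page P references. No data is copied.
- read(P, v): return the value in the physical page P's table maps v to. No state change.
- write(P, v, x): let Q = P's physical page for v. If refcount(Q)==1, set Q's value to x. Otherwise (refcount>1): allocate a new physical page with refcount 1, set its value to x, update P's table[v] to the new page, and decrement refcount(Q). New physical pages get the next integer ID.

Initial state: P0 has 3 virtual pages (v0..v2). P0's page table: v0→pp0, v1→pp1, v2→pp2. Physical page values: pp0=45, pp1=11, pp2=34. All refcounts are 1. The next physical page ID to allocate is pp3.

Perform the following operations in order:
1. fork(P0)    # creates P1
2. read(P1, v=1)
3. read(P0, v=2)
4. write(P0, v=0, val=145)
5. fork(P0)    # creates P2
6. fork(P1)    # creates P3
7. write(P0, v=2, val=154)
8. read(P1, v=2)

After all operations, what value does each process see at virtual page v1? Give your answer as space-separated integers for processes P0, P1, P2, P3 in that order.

Answer: 11 11 11 11

Derivation:
Op 1: fork(P0) -> P1. 3 ppages; refcounts: pp0:2 pp1:2 pp2:2
Op 2: read(P1, v1) -> 11. No state change.
Op 3: read(P0, v2) -> 34. No state change.
Op 4: write(P0, v0, 145). refcount(pp0)=2>1 -> COPY to pp3. 4 ppages; refcounts: pp0:1 pp1:2 pp2:2 pp3:1
Op 5: fork(P0) -> P2. 4 ppages; refcounts: pp0:1 pp1:3 pp2:3 pp3:2
Op 6: fork(P1) -> P3. 4 ppages; refcounts: pp0:2 pp1:4 pp2:4 pp3:2
Op 7: write(P0, v2, 154). refcount(pp2)=4>1 -> COPY to pp4. 5 ppages; refcounts: pp0:2 pp1:4 pp2:3 pp3:2 pp4:1
Op 8: read(P1, v2) -> 34. No state change.
P0: v1 -> pp1 = 11
P1: v1 -> pp1 = 11
P2: v1 -> pp1 = 11
P3: v1 -> pp1 = 11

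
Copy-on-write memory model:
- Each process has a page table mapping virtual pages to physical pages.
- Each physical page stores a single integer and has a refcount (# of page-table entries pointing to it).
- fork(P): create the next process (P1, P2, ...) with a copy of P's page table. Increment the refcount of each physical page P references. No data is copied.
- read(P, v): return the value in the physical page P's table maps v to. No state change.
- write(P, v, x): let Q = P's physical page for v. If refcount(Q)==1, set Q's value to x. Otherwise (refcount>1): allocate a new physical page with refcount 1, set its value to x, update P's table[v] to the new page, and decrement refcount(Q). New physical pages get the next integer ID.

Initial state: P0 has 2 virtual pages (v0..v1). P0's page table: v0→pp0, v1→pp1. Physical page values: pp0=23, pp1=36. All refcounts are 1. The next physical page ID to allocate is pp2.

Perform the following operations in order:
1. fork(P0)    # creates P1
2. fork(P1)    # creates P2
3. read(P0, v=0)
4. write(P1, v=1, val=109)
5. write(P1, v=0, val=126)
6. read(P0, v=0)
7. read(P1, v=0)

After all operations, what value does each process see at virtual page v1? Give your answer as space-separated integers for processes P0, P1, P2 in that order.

Op 1: fork(P0) -> P1. 2 ppages; refcounts: pp0:2 pp1:2
Op 2: fork(P1) -> P2. 2 ppages; refcounts: pp0:3 pp1:3
Op 3: read(P0, v0) -> 23. No state change.
Op 4: write(P1, v1, 109). refcount(pp1)=3>1 -> COPY to pp2. 3 ppages; refcounts: pp0:3 pp1:2 pp2:1
Op 5: write(P1, v0, 126). refcount(pp0)=3>1 -> COPY to pp3. 4 ppages; refcounts: pp0:2 pp1:2 pp2:1 pp3:1
Op 6: read(P0, v0) -> 23. No state change.
Op 7: read(P1, v0) -> 126. No state change.
P0: v1 -> pp1 = 36
P1: v1 -> pp2 = 109
P2: v1 -> pp1 = 36

Answer: 36 109 36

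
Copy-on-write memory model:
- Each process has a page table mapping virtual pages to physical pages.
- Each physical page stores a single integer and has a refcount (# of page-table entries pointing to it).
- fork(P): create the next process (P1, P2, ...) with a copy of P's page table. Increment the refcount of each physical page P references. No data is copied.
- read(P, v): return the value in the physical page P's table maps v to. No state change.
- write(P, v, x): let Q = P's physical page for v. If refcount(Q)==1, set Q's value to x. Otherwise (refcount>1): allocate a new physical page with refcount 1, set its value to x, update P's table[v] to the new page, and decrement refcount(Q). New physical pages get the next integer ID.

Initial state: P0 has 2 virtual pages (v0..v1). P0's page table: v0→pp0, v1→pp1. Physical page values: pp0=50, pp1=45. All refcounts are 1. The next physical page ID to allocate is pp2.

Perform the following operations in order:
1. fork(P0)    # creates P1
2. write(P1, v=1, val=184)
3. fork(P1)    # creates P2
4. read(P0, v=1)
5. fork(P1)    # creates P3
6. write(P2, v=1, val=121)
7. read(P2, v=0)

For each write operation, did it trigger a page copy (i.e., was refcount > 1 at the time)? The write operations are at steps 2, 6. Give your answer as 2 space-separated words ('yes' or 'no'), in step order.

Op 1: fork(P0) -> P1. 2 ppages; refcounts: pp0:2 pp1:2
Op 2: write(P1, v1, 184). refcount(pp1)=2>1 -> COPY to pp2. 3 ppages; refcounts: pp0:2 pp1:1 pp2:1
Op 3: fork(P1) -> P2. 3 ppages; refcounts: pp0:3 pp1:1 pp2:2
Op 4: read(P0, v1) -> 45. No state change.
Op 5: fork(P1) -> P3. 3 ppages; refcounts: pp0:4 pp1:1 pp2:3
Op 6: write(P2, v1, 121). refcount(pp2)=3>1 -> COPY to pp3. 4 ppages; refcounts: pp0:4 pp1:1 pp2:2 pp3:1
Op 7: read(P2, v0) -> 50. No state change.

yes yes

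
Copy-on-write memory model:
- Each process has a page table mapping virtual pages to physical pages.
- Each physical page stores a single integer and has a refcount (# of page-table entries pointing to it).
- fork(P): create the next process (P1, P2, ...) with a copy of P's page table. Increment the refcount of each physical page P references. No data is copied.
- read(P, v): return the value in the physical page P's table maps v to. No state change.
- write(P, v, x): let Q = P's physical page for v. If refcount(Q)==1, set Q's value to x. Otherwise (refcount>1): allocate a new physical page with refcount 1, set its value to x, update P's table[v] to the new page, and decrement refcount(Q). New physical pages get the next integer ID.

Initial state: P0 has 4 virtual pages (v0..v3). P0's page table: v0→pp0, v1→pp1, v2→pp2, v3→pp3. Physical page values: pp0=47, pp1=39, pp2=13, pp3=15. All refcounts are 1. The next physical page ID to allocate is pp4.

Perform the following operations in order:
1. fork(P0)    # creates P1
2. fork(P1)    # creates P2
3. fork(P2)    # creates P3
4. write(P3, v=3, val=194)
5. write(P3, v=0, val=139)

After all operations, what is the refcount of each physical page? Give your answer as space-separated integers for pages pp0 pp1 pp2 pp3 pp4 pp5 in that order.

Op 1: fork(P0) -> P1. 4 ppages; refcounts: pp0:2 pp1:2 pp2:2 pp3:2
Op 2: fork(P1) -> P2. 4 ppages; refcounts: pp0:3 pp1:3 pp2:3 pp3:3
Op 3: fork(P2) -> P3. 4 ppages; refcounts: pp0:4 pp1:4 pp2:4 pp3:4
Op 4: write(P3, v3, 194). refcount(pp3)=4>1 -> COPY to pp4. 5 ppages; refcounts: pp0:4 pp1:4 pp2:4 pp3:3 pp4:1
Op 5: write(P3, v0, 139). refcount(pp0)=4>1 -> COPY to pp5. 6 ppages; refcounts: pp0:3 pp1:4 pp2:4 pp3:3 pp4:1 pp5:1

Answer: 3 4 4 3 1 1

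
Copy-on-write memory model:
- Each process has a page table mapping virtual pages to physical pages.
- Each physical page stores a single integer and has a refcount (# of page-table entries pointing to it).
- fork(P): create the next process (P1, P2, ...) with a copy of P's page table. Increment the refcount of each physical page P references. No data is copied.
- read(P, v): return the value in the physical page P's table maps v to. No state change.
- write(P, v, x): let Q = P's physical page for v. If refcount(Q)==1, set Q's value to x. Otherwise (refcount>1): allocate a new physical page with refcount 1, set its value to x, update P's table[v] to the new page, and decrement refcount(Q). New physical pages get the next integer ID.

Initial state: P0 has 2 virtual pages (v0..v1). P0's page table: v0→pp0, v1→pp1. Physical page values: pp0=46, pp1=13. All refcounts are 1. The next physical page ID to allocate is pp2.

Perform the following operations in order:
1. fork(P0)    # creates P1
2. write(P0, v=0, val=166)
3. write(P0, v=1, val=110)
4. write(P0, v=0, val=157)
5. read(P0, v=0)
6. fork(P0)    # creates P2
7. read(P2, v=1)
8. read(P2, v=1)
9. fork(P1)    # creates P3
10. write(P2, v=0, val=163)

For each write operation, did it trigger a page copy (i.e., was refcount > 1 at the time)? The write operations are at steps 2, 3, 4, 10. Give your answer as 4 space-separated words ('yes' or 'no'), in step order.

Op 1: fork(P0) -> P1. 2 ppages; refcounts: pp0:2 pp1:2
Op 2: write(P0, v0, 166). refcount(pp0)=2>1 -> COPY to pp2. 3 ppages; refcounts: pp0:1 pp1:2 pp2:1
Op 3: write(P0, v1, 110). refcount(pp1)=2>1 -> COPY to pp3. 4 ppages; refcounts: pp0:1 pp1:1 pp2:1 pp3:1
Op 4: write(P0, v0, 157). refcount(pp2)=1 -> write in place. 4 ppages; refcounts: pp0:1 pp1:1 pp2:1 pp3:1
Op 5: read(P0, v0) -> 157. No state change.
Op 6: fork(P0) -> P2. 4 ppages; refcounts: pp0:1 pp1:1 pp2:2 pp3:2
Op 7: read(P2, v1) -> 110. No state change.
Op 8: read(P2, v1) -> 110. No state change.
Op 9: fork(P1) -> P3. 4 ppages; refcounts: pp0:2 pp1:2 pp2:2 pp3:2
Op 10: write(P2, v0, 163). refcount(pp2)=2>1 -> COPY to pp4. 5 ppages; refcounts: pp0:2 pp1:2 pp2:1 pp3:2 pp4:1

yes yes no yes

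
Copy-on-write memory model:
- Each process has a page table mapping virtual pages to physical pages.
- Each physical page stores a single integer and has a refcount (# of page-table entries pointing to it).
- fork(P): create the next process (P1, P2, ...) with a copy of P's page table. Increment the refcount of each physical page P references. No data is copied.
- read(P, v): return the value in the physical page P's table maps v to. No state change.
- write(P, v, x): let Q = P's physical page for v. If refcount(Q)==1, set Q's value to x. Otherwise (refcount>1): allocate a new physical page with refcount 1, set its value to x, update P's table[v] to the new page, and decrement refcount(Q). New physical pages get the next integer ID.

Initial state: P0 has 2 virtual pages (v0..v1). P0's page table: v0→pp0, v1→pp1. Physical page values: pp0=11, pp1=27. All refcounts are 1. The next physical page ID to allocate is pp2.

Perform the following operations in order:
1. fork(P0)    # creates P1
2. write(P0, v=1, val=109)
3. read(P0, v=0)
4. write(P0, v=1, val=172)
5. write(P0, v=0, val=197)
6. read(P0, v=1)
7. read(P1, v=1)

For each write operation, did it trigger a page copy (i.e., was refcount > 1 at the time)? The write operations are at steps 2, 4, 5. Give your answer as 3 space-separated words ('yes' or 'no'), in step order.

Op 1: fork(P0) -> P1. 2 ppages; refcounts: pp0:2 pp1:2
Op 2: write(P0, v1, 109). refcount(pp1)=2>1 -> COPY to pp2. 3 ppages; refcounts: pp0:2 pp1:1 pp2:1
Op 3: read(P0, v0) -> 11. No state change.
Op 4: write(P0, v1, 172). refcount(pp2)=1 -> write in place. 3 ppages; refcounts: pp0:2 pp1:1 pp2:1
Op 5: write(P0, v0, 197). refcount(pp0)=2>1 -> COPY to pp3. 4 ppages; refcounts: pp0:1 pp1:1 pp2:1 pp3:1
Op 6: read(P0, v1) -> 172. No state change.
Op 7: read(P1, v1) -> 27. No state change.

yes no yes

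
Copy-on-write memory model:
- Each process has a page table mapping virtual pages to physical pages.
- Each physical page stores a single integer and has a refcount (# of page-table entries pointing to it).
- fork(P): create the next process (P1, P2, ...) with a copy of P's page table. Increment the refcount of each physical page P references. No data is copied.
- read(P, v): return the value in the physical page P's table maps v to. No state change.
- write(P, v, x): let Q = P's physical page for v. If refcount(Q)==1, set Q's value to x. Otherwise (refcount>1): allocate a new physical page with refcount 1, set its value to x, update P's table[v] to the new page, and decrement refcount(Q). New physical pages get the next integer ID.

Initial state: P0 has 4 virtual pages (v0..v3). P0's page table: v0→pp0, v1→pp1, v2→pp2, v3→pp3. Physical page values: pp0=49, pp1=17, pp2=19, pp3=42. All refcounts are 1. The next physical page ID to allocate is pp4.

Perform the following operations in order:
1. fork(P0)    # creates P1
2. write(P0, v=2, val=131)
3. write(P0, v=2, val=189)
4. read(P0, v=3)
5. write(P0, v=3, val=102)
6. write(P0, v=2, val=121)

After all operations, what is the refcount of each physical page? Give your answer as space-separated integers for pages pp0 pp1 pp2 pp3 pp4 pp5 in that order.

Op 1: fork(P0) -> P1. 4 ppages; refcounts: pp0:2 pp1:2 pp2:2 pp3:2
Op 2: write(P0, v2, 131). refcount(pp2)=2>1 -> COPY to pp4. 5 ppages; refcounts: pp0:2 pp1:2 pp2:1 pp3:2 pp4:1
Op 3: write(P0, v2, 189). refcount(pp4)=1 -> write in place. 5 ppages; refcounts: pp0:2 pp1:2 pp2:1 pp3:2 pp4:1
Op 4: read(P0, v3) -> 42. No state change.
Op 5: write(P0, v3, 102). refcount(pp3)=2>1 -> COPY to pp5. 6 ppages; refcounts: pp0:2 pp1:2 pp2:1 pp3:1 pp4:1 pp5:1
Op 6: write(P0, v2, 121). refcount(pp4)=1 -> write in place. 6 ppages; refcounts: pp0:2 pp1:2 pp2:1 pp3:1 pp4:1 pp5:1

Answer: 2 2 1 1 1 1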